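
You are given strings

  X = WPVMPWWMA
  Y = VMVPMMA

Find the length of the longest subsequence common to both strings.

Taking V at X[3]=Y[1], M at X[4]=Y[2], P at X[5]=Y[4], M at X[8]=Y[6], A at X[9]=Y[7] gives a common subsequence of length 5. Since dp[9][7] = 5, nothing longer is possible.

5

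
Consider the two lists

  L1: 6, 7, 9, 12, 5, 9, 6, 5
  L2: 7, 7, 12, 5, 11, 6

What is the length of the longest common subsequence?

4

Let dp[i][j] be the LCS length of the first i values of L1 and the first j values of L2. dp[i][j] = dp[i-1][j-1]+1 when the i-th and j-th values match, else max(dp[i-1][j], dp[i][j-1]).
    ·  7  7 12  5 11  6
 ·  0  0  0  0  0  0  0
 6  0  0  0  0  0  0  1
 7  0  1  1  1  1  1  1
 9  0  1  1  1  1  1  1
12  0  1  1  2  2  2  2
 5  0  1  1  2  3  3  3
 9  0  1  1  2  3  3  3
 6  0  1  1  2  3  3  4
 5  0  1  1  2  3  3  4
dp[8][6] = 4. One LCS (by backtracking along matches): 7, 12, 5, 6.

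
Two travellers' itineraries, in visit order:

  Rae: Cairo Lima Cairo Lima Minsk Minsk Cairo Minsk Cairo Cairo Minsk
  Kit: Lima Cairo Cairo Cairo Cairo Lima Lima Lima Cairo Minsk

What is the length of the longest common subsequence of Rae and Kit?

One common subsequence of length 6: Cairo (Rae #1, Kit #2), then Cairo (Rae #3, Kit #3), then Cairo (Rae #7, Kit #4), then Cairo (Rae #9, Kit #5), then Cairo (Rae #10, Kit #9), then Minsk (Rae #11, Kit #10). The LCS DP gives dp[11][10] = 6, so this is optimal.

6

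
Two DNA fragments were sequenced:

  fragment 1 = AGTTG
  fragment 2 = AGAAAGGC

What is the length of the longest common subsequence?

3

Match A (fragment 1 #1, fragment 2 #5); then G (fragment 1 #2, fragment 2 #6); then G (fragment 1 #5, fragment 2 #7) — 3 bases in the same relative order in both. dp[5][8] = 3 confirms this is the maximum.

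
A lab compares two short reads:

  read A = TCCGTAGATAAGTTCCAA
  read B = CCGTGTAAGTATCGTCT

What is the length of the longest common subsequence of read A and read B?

13

One common subsequence of length 13: C (read A #2, read B #1); then C (read A #3, read B #2); then G (read A #4, read B #3); then T (read A #5, read B #4); then G (read A #7, read B #5); then T (read A #9, read B #6); then A (read A #10, read B #7); then A (read A #11, read B #8); then G (read A #12, read B #9); then T (read A #13, read B #10); then T (read A #14, read B #12); then C (read A #15, read B #13); then C (read A #16, read B #16). Since dp[18][17] = 13, nothing longer is possible.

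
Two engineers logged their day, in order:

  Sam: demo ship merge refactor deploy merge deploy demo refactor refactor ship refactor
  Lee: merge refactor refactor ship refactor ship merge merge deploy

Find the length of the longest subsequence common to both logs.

5

Pick merge [3,1], then refactor [4,2], then refactor [9,3], then refactor [10,5], then ship [11,6]; all 5 tasks appear in both, in order. dp[12][9] = 5 confirms this is the maximum.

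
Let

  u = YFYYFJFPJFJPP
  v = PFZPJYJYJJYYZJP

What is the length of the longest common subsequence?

Taking F at u[2]=v[2], then Y at u[3]=v[6], then Y at u[4]=v[8], then J at u[6]=v[9], then J at u[9]=v[10], then J at u[11]=v[14], then P at u[13]=v[15] gives a common subsequence of length 7, and the DP table's final entry dp[13][15] is also 7, so no common subsequence is longer.

7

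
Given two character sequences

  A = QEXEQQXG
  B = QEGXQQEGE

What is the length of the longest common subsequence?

Match Q at A[1]=B[1], then E at A[2]=B[2], then X at A[3]=B[4], then Q at A[5]=B[5], then Q at A[6]=B[6], then G at A[8]=B[8] — 6 characters in the same relative order in both. dp[8][9] = 6 confirms this is the maximum.

6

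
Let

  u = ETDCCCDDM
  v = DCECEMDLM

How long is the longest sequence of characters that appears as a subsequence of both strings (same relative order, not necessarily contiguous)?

5

Let dp[i][j] be the LCS length of the first i characters of u and the first j characters of v. dp[i][j] = dp[i-1][j-1]+1 when the i-th and j-th characters match, else max(dp[i-1][j], dp[i][j-1]).
    ·  D  C  E  C  E  M  D  L  M
 ·  0  0  0  0  0  0  0  0  0  0
 E  0  0  0  1  1  1  1  1  1  1
 T  0  0  0  1  1  1  1  1  1  1
 D  0  1  1  1  1  1  1  2  2  2
 C  0  1  2  2  2  2  2  2  2  2
 C  0  1  2  2  3  3  3  3  3  3
 C  0  1  2  2  3  3  3  3  3  3
 D  0  1  2  2  3  3  3  4  4  4
 D  0  1  2  2  3  3  3  4  4  4
 M  0  1  2  2  3  3  4  4  4  5
dp[9][9] = 5. One LCS (by backtracking along matches): DCCDM.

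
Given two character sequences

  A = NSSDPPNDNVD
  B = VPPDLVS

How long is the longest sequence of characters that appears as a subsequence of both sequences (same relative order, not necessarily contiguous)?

Taking P [5,2], P [6,3], D [8,4], V [10,6] gives a common subsequence of length 4, and the DP table's final entry dp[11][7] is also 4, so no common subsequence is longer.

4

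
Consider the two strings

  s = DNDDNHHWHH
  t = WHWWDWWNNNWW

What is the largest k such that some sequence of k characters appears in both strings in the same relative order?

4

Let dp[i][j] be the LCS length of the first i characters of s and the first j characters of t. dp[i][j] = dp[i-1][j-1]+1 when the i-th and j-th characters match, else max(dp[i-1][j], dp[i][j-1]).
    ·  W  H  W  W  D  W  W  N  N  N  W  W
 ·  0  0  0  0  0  0  0  0  0  0  0  0  0
 D  0  0  0  0  0  1  1  1  1  1  1  1  1
 N  0  0  0  0  0  1  1  1  2  2  2  2  2
 D  0  0  0  0  0  1  1  1  2  2  2  2  2
 D  0  0  0  0  0  1  1  1  2  2  2  2  2
 N  0  0  0  0  0  1  1  1  2  3  3  3  3
 H  0  0  1  1  1  1  1  1  2  3  3  3  3
 H  0  0  1  1  1  1  1  1  2  3  3  3  3
 W  0  1  1  2  2  2  2  2  2  3  3  4  4
 H  0  1  2  2  2  2  2  2  2  3  3  4  4
 H  0  1  2  2  2  2  2  2  2  3  3  4  4
dp[10][12] = 4. One LCS (by backtracking along matches): DNNW.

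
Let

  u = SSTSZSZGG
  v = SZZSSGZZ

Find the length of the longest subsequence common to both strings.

Let dp[i][j] be the LCS length of the first i characters of u and the first j characters of v. dp[i][j] = dp[i-1][j-1]+1 when the i-th and j-th characters match, else max(dp[i-1][j], dp[i][j-1]).
    ·  S  Z  Z  S  S  G  Z  Z
 ·  0  0  0  0  0  0  0  0  0
 S  0  1  1  1  1  1  1  1  1
 S  0  1  1  1  2  2  2  2  2
 T  0  1  1  1  2  2  2  2  2
 S  0  1  1  1  2  3  3  3  3
 Z  0  1  2  2  2  3  3  4  4
 S  0  1  2  2  3  3  3  4  4
 Z  0  1  2  3  3  3  3  4  5
 G  0  1  2  3  3  3  4  4  5
 G  0  1  2  3  3  3  4  4  5
dp[9][8] = 5. One LCS (by backtracking along matches): SSSZZ.

5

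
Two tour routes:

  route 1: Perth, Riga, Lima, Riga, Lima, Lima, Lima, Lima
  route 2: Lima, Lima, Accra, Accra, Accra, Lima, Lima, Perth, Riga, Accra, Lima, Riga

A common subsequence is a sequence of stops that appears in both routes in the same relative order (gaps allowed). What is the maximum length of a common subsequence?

5

Pick Lima (route 1 #3, route 2 #1), then Lima (route 1 #5, route 2 #2), then Lima (route 1 #6, route 2 #6), then Lima (route 1 #7, route 2 #7), then Lima (route 1 #8, route 2 #11); all 5 stops appear in both, in order. Since dp[8][12] = 5, nothing longer is possible.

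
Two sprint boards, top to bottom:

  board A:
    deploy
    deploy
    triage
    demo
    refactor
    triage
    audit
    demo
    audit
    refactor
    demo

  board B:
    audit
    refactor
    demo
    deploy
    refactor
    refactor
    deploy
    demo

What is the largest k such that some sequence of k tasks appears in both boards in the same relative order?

4

Taking deploy (board A #2, board B #4), refactor (board A #5, board B #5), refactor (board A #10, board B #6), demo (board A #11, board B #8) gives a common subsequence of length 4. The LCS DP gives dp[11][8] = 4, so this is optimal.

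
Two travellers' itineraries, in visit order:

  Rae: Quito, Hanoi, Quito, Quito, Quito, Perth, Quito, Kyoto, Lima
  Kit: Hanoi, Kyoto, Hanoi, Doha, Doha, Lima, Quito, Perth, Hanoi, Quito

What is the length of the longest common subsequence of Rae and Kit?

4

Pick Hanoi at Rae[2]=Kit[3], then Quito at Rae[5]=Kit[7], then Perth at Rae[6]=Kit[8], then Quito at Rae[7]=Kit[10]; all 4 stops appear in both, in order. The LCS DP gives dp[9][10] = 4, so this is optimal.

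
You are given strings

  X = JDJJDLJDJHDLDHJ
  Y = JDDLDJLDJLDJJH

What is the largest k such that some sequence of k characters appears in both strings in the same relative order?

One common subsequence of length 10: J at X[1]=Y[1]; then D at X[2]=Y[2]; then D at X[5]=Y[3]; then L at X[6]=Y[4]; then J at X[7]=Y[6]; then D at X[8]=Y[8]; then J at X[9]=Y[9]; then L at X[12]=Y[10]; then D at X[13]=Y[11]; then H at X[14]=Y[14]. The LCS DP gives dp[15][14] = 10, so this is optimal.

10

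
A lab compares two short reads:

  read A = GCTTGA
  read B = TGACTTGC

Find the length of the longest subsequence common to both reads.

Let dp[i][j] be the LCS length of the first i bases of read A and the first j bases of read B. dp[i][j] = dp[i-1][j-1]+1 when the i-th and j-th bases match, else max(dp[i-1][j], dp[i][j-1]).
    ·  T  G  A  C  T  T  G  C
 ·  0  0  0  0  0  0  0  0  0
 G  0  0  1  1  1  1  1  1  1
 C  0  0  1  1  2  2  2  2  2
 T  0  1  1  1  2  3  3  3  3
 T  0  1  1  1  2  3  4  4  4
 G  0  1  2  2  2  3  4  5  5
 A  0  1  2  3  3  3  4  5  5
dp[6][8] = 5. One LCS (by backtracking along matches): GCTTG.

5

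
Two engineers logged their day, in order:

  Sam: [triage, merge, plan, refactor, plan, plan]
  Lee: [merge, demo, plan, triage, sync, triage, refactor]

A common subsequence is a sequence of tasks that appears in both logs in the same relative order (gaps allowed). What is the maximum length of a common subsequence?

Pick merge (Sam #2, Lee #1), then plan (Sam #3, Lee #3), then refactor (Sam #4, Lee #7); all 3 tasks appear in both, in order. The LCS DP gives dp[6][7] = 3, so this is optimal.

3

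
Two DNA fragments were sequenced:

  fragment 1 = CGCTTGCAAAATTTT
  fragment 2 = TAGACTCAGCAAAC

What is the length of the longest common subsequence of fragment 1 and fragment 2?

Pick G [2,3], C [3,5], T [4,6], G [6,9], C [7,10], A [8,11], A [9,12], A [10,13]; all 8 bases appear in both, in order. Since dp[15][14] = 8, nothing longer is possible.

8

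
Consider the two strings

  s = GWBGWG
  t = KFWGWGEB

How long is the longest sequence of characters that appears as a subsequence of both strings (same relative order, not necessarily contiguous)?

One common subsequence of length 4: W (s #2, t #3) → G (s #4, t #4) → W (s #5, t #5) → G (s #6, t #6). dp[6][8] = 4 confirms this is the maximum.

4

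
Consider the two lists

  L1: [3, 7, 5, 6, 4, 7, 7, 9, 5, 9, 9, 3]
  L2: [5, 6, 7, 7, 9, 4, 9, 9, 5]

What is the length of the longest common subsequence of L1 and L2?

7

Let dp[i][j] be the LCS length of the first i values of L1 and the first j values of L2. dp[i][j] = dp[i-1][j-1]+1 when the i-th and j-th values match, else max(dp[i-1][j], dp[i][j-1]).
    ·  5  6  7  7  9  4  9  9  5
 ·  0  0  0  0  0  0  0  0  0  0
 3  0  0  0  0  0  0  0  0  0  0
 7  0  0  0  1  1  1  1  1  1  1
 5  0  1  1  1  1  1  1  1  1  2
 6  0  1  2  2  2  2  2  2  2  2
 4  0  1  2  2  2  2  3  3  3  3
 7  0  1  2  3  3  3  3  3  3  3
 7  0  1  2  3  4  4  4  4  4  4
 9  0  1  2  3  4  5  5  5  5  5
 5  0  1  2  3  4  5  5  5  5  6
 9  0  1  2  3  4  5  5  6  6  6
 9  0  1  2  3  4  5  5  6  7  7
 3  0  1  2  3  4  5  5  6  7  7
dp[12][9] = 7. One LCS (by backtracking along matches): 5, 6, 7, 7, 9, 9, 9.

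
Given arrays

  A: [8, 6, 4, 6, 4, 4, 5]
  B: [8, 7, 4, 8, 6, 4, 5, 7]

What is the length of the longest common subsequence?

5

Let dp[i][j] be the LCS length of the first i values of A and the first j values of B. dp[i][j] = dp[i-1][j-1]+1 when the i-th and j-th values match, else max(dp[i-1][j], dp[i][j-1]).
    ·  8  7  4  8  6  4  5  7
 ·  0  0  0  0  0  0  0  0  0
 8  0  1  1  1  1  1  1  1  1
 6  0  1  1  1  1  2  2  2  2
 4  0  1  1  2  2  2  3  3  3
 6  0  1  1  2  2  3  3  3  3
 4  0  1  1  2  2  3  4  4  4
 4  0  1  1  2  2  3  4  4  4
 5  0  1  1  2  2  3  4  5  5
dp[7][8] = 5. One LCS (by backtracking along matches): 8, 4, 6, 4, 5.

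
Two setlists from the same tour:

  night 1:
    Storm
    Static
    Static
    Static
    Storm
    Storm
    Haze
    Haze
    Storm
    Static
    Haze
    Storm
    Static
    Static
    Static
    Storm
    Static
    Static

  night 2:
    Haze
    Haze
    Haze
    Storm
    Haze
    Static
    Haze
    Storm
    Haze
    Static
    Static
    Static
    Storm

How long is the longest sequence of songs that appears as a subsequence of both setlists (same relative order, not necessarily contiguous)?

10

One common subsequence of length 10: Haze (night 1 #7, night 2 #2), Haze (night 1 #8, night 2 #3), Storm (night 1 #9, night 2 #4), Static (night 1 #10, night 2 #6), Haze (night 1 #11, night 2 #7), Storm (night 1 #12, night 2 #8), Static (night 1 #13, night 2 #10), Static (night 1 #14, night 2 #11), Static (night 1 #15, night 2 #12), Storm (night 1 #16, night 2 #13). dp[18][13] = 10 confirms this is the maximum.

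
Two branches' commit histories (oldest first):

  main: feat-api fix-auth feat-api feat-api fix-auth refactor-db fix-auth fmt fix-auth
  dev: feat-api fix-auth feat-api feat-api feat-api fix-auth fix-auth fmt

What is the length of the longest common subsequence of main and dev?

7

One common subsequence of length 7: feat-api [1,1], then fix-auth [2,2], then feat-api [3,4], then feat-api [4,5], then fix-auth [5,6], then fix-auth [7,7], then fmt [8,8]. dp[9][8] = 7 confirms this is the maximum.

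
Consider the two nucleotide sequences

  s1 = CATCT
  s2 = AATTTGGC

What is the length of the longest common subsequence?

Let dp[i][j] be the LCS length of the first i bases of s1 and the first j bases of s2. dp[i][j] = dp[i-1][j-1]+1 when the i-th and j-th bases match, else max(dp[i-1][j], dp[i][j-1]).
    ·  A  A  T  T  T  G  G  C
 ·  0  0  0  0  0  0  0  0  0
 C  0  0  0  0  0  0  0  0  1
 A  0  1  1  1  1  1  1  1  1
 T  0  1  1  2  2  2  2  2  2
 C  0  1  1  2  2  2  2  2  3
 T  0  1  1  2  3  3  3  3  3
dp[5][8] = 3. One LCS (by backtracking along matches): ATC.

3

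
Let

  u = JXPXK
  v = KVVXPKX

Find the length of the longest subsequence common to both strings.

3

Let dp[i][j] be the LCS length of the first i characters of u and the first j characters of v. dp[i][j] = dp[i-1][j-1]+1 when the i-th and j-th characters match, else max(dp[i-1][j], dp[i][j-1]).
    ·  K  V  V  X  P  K  X
 ·  0  0  0  0  0  0  0  0
 J  0  0  0  0  0  0  0  0
 X  0  0  0  0  1  1  1  1
 P  0  0  0  0  1  2  2  2
 X  0  0  0  0  1  2  2  3
 K  0  1  1  1  1  2  3  3
dp[5][7] = 3. One LCS (by backtracking along matches): XPX.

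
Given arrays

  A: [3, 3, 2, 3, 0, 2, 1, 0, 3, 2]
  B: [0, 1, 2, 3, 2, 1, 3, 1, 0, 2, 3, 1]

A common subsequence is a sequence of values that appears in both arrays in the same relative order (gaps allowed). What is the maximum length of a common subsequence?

Let dp[i][j] be the LCS length of the first i values of A and the first j values of B. dp[i][j] = dp[i-1][j-1]+1 when the i-th and j-th values match, else max(dp[i-1][j], dp[i][j-1]).
    ·  0  1  2  3  2  1  3  1  0  2  3  1
 ·  0  0  0  0  0  0  0  0  0  0  0  0  0
 3  0  0  0  0  1  1  1  1  1  1  1  1  1
 3  0  0  0  0  1  1  1  2  2  2  2  2  2
 2  0  0  0  1  1  2  2  2  2  2  3  3  3
 3  0  0  0  1  2  2  2  3  3  3  3  4  4
 0  0  1  1  1  2  2  2  3  3  4  4  4  4
 2  0  1  1  2  2  3  3  3  3  4  5  5  5
 1  0  1  2  2  2  3  4  4  4  4  5  5  6
 0  0  1  2  2  2  3  4  4  4  5  5  5  6
 3  0  1  2  2  3  3  4  5  5  5  5  6  6
 2  0  1  2  3  3  4  4  5  5  5  6  6  6
dp[10][12] = 6. One LCS (by backtracking along matches): 3, 2, 3, 0, 2, 1.

6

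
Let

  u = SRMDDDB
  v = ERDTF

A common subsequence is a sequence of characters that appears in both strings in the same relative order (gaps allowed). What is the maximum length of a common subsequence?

2

Let dp[i][j] be the LCS length of the first i characters of u and the first j characters of v. dp[i][j] = dp[i-1][j-1]+1 when the i-th and j-th characters match, else max(dp[i-1][j], dp[i][j-1]).
    ·  E  R  D  T  F
 ·  0  0  0  0  0  0
 S  0  0  0  0  0  0
 R  0  0  1  1  1  1
 M  0  0  1  1  1  1
 D  0  0  1  2  2  2
 D  0  0  1  2  2  2
 D  0  0  1  2  2  2
 B  0  0  1  2  2  2
dp[7][5] = 2. One LCS (by backtracking along matches): RD.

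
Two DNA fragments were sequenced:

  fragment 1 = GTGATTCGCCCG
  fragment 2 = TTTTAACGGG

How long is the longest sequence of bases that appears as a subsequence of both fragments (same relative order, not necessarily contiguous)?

Pick T at fragment 1[2]=fragment 2[2]; then T at fragment 1[5]=fragment 2[3]; then T at fragment 1[6]=fragment 2[4]; then C at fragment 1[7]=fragment 2[7]; then G at fragment 1[8]=fragment 2[9]; then G at fragment 1[12]=fragment 2[10]; all 6 bases appear in both, in order. dp[12][10] = 6 confirms this is the maximum.

6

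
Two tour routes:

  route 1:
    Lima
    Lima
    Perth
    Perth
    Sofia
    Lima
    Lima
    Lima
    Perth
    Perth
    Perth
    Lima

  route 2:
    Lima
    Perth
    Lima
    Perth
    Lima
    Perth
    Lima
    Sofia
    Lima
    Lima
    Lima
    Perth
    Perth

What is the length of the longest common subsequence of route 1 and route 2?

10

One common subsequence of length 10: Lima (route 1 #1, route 2 #1); then Lima (route 1 #2, route 2 #3); then Perth (route 1 #3, route 2 #4); then Perth (route 1 #4, route 2 #6); then Sofia (route 1 #5, route 2 #8); then Lima (route 1 #6, route 2 #9); then Lima (route 1 #7, route 2 #10); then Lima (route 1 #8, route 2 #11); then Perth (route 1 #10, route 2 #12); then Perth (route 1 #11, route 2 #13), and the DP table's final entry dp[12][13] is also 10, so no common subsequence is longer.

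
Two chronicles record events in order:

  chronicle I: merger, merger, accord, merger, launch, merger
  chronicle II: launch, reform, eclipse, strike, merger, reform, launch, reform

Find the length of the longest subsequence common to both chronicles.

2

Taking merger (chronicle I #1, chronicle II #5), then launch (chronicle I #5, chronicle II #7) gives a common subsequence of length 2, and the DP table's final entry dp[6][8] is also 2, so no common subsequence is longer.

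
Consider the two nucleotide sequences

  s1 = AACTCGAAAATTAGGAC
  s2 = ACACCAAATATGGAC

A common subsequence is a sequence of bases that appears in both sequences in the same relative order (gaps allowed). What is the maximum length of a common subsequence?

13

One common subsequence of length 13: A (s1 #1, s2 #1), A (s1 #2, s2 #3), C (s1 #3, s2 #4), C (s1 #5, s2 #5), A (s1 #7, s2 #6), A (s1 #8, s2 #7), A (s1 #9, s2 #8), A (s1 #10, s2 #10), T (s1 #12, s2 #11), G (s1 #14, s2 #12), G (s1 #15, s2 #13), A (s1 #16, s2 #14), C (s1 #17, s2 #15). Since dp[17][15] = 13, nothing longer is possible.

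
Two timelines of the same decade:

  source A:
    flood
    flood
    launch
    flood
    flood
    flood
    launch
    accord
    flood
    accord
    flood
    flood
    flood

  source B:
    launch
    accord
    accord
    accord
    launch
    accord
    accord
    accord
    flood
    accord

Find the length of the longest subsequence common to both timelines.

Pick launch (source A #3, source B #1) → launch (source A #7, source B #5) → accord (source A #8, source B #8) → flood (source A #9, source B #9) → accord (source A #10, source B #10); all 5 events appear in both, in order. Since dp[13][10] = 5, nothing longer is possible.

5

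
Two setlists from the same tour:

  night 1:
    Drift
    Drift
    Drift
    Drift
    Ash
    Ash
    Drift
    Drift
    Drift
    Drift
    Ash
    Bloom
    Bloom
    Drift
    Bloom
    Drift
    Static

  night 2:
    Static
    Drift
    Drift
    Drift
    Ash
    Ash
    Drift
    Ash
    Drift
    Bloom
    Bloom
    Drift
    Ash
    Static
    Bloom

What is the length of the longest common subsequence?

Match Drift [2,2]; then Drift [3,3]; then Drift [4,4]; then Ash [5,5]; then Ash [6,6]; then Drift [7,7]; then Drift [10,9]; then Bloom [12,10]; then Bloom [13,11]; then Drift [14,12]; then Bloom [15,15] — 11 songs in the same relative order in both. The LCS DP gives dp[17][15] = 11, so this is optimal.

11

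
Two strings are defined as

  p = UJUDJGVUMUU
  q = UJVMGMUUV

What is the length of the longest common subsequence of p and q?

6

Match U [1,1], then J [2,2], then G [6,5], then M [9,6], then U [10,7], then U [11,8] — 6 characters in the same relative order in both. Since dp[11][9] = 6, nothing longer is possible.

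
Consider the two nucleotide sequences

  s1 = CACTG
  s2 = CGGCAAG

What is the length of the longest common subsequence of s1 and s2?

Taking C [1,4], A [2,6], G [5,7] gives a common subsequence of length 3. Since dp[5][7] = 3, nothing longer is possible.

3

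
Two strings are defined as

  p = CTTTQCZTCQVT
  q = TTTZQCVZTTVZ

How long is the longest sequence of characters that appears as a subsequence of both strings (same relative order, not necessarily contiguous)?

8

Pick T at p[2]=q[1], T at p[3]=q[2], T at p[4]=q[3], Q at p[5]=q[5], C at p[6]=q[6], Z at p[7]=q[8], T at p[8]=q[10], V at p[11]=q[11]; all 8 characters appear in both, in order. Since dp[12][12] = 8, nothing longer is possible.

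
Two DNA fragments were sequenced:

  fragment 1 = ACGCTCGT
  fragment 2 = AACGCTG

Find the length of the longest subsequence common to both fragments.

6

Let dp[i][j] be the LCS length of the first i bases of fragment 1 and the first j bases of fragment 2. dp[i][j] = dp[i-1][j-1]+1 when the i-th and j-th bases match, else max(dp[i-1][j], dp[i][j-1]).
    ·  A  A  C  G  C  T  G
 ·  0  0  0  0  0  0  0  0
 A  0  1  1  1  1  1  1  1
 C  0  1  1  2  2  2  2  2
 G  0  1  1  2  3  3  3  3
 C  0  1  1  2  3  4  4  4
 T  0  1  1  2  3  4  5  5
 C  0  1  1  2  3  4  5  5
 G  0  1  1  2  3  4  5  6
 T  0  1  1  2  3  4  5  6
dp[8][7] = 6. One LCS (by backtracking along matches): ACGCTG.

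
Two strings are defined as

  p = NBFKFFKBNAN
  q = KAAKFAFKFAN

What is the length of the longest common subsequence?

Taking K (p #4, q #4) → F (p #5, q #5) → F (p #6, q #7) → K (p #7, q #8) → A (p #10, q #10) → N (p #11, q #11) gives a common subsequence of length 6, and the DP table's final entry dp[11][11] is also 6, so no common subsequence is longer.

6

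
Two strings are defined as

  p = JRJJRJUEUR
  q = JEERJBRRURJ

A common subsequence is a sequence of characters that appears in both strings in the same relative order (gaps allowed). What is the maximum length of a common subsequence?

6

Pick J [1,1], R [2,4], J [3,5], R [5,8], U [9,9], R [10,10]; all 6 characters appear in both, in order. Since dp[10][11] = 6, nothing longer is possible.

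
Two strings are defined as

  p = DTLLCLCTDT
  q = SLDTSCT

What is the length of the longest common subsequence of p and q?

4

Taking D [1,3], then T [2,4], then C [7,6], then T [10,7] gives a common subsequence of length 4, and the DP table's final entry dp[10][7] is also 4, so no common subsequence is longer.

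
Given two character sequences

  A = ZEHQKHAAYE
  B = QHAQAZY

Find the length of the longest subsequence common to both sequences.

Match Q [4,1], H [6,2], A [7,3], A [8,5], Y [9,7] — 5 characters in the same relative order in both. Since dp[10][7] = 5, nothing longer is possible.

5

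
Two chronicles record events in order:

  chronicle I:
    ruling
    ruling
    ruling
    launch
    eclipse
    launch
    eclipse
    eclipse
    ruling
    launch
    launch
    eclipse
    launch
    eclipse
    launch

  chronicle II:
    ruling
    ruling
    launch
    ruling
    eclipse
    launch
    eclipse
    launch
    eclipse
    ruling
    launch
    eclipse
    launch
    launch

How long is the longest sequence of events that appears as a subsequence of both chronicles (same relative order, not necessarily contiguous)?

Match ruling (chronicle I #1, chronicle II #1), ruling (chronicle I #2, chronicle II #2), ruling (chronicle I #3, chronicle II #4), launch (chronicle I #4, chronicle II #6), eclipse (chronicle I #5, chronicle II #7), launch (chronicle I #6, chronicle II #8), eclipse (chronicle I #8, chronicle II #9), ruling (chronicle I #9, chronicle II #10), launch (chronicle I #11, chronicle II #11), eclipse (chronicle I #12, chronicle II #12), launch (chronicle I #13, chronicle II #13), launch (chronicle I #15, chronicle II #14) — 12 events in the same relative order in both. The LCS DP gives dp[15][14] = 12, so this is optimal.

12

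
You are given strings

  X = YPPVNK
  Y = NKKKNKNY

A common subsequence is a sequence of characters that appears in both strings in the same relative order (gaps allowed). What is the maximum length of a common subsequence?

2

One common subsequence of length 2: N [5,5], K [6,6], and the DP table's final entry dp[6][8] is also 2, so no common subsequence is longer.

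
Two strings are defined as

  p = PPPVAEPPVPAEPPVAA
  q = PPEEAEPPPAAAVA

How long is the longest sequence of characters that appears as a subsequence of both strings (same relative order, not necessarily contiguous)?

Taking P at p[1]=q[1]; then P at p[2]=q[2]; then A at p[5]=q[5]; then E at p[6]=q[6]; then P at p[7]=q[7]; then P at p[8]=q[8]; then P at p[10]=q[9]; then A at p[11]=q[12]; then V at p[15]=q[13]; then A at p[17]=q[14] gives a common subsequence of length 10, and the DP table's final entry dp[17][14] is also 10, so no common subsequence is longer.

10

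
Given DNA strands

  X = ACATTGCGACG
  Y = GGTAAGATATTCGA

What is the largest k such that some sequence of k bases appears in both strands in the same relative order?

7

Match A at X[1]=Y[7], A at X[3]=Y[9], T at X[4]=Y[10], T at X[5]=Y[11], C at X[7]=Y[12], G at X[8]=Y[13], A at X[9]=Y[14] — 7 bases in the same relative order in both. Since dp[11][14] = 7, nothing longer is possible.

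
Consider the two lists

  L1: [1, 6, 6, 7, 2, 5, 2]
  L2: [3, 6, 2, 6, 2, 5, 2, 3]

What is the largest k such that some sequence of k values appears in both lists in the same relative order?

5

Pick 6 [2,2] → 6 [3,4] → 2 [5,5] → 5 [6,6] → 2 [7,7]; all 5 values appear in both, in order. The LCS DP gives dp[7][8] = 5, so this is optimal.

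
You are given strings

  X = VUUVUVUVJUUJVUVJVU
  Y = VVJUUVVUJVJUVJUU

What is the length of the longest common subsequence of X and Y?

12

Match V at X[1]=Y[2], U at X[2]=Y[4], U at X[3]=Y[5], V at X[4]=Y[6], V at X[6]=Y[7], U at X[7]=Y[8], V at X[8]=Y[10], J at X[9]=Y[11], U at X[10]=Y[12], J at X[12]=Y[14], U at X[14]=Y[15], U at X[18]=Y[16] — 12 characters in the same relative order in both. The LCS DP gives dp[18][16] = 12, so this is optimal.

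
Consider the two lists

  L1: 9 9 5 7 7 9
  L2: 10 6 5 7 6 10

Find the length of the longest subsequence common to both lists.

Taking 5 (L1 #3, L2 #3), 7 (L1 #4, L2 #4) gives a common subsequence of length 2, and the DP table's final entry dp[6][6] is also 2, so no common subsequence is longer.

2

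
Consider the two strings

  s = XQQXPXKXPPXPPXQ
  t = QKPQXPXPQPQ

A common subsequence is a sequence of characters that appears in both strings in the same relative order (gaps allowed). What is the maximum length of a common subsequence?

Pick Q at s[2]=t[1]; then Q at s[3]=t[4]; then X at s[4]=t[5]; then P at s[5]=t[6]; then X at s[8]=t[7]; then P at s[9]=t[8]; then P at s[13]=t[10]; then Q at s[15]=t[11]; all 8 characters appear in both, in order. dp[15][11] = 8 confirms this is the maximum.

8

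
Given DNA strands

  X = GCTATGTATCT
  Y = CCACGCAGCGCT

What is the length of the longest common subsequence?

6

Pick G at X[1]=Y[5], then C at X[2]=Y[6], then A at X[4]=Y[7], then G at X[6]=Y[10], then C at X[10]=Y[11], then T at X[11]=Y[12]; all 6 bases appear in both, in order. The LCS DP gives dp[11][12] = 6, so this is optimal.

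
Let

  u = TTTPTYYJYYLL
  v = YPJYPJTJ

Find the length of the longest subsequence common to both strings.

3

Pick P (u #4, v #5), T (u #5, v #7), J (u #8, v #8); all 3 characters appear in both, in order. dp[12][8] = 3 confirms this is the maximum.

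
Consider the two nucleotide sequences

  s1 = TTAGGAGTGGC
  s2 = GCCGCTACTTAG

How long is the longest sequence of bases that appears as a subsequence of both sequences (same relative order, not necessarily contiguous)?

5

Let dp[i][j] be the LCS length of the first i bases of s1 and the first j bases of s2. dp[i][j] = dp[i-1][j-1]+1 when the i-th and j-th bases match, else max(dp[i-1][j], dp[i][j-1]).
    ·  G  C  C  G  C  T  A  C  T  T  A  G
 ·  0  0  0  0  0  0  0  0  0  0  0  0  0
 T  0  0  0  0  0  0  1  1  1  1  1  1  1
 T  0  0  0  0  0  0  1  1  1  2  2  2  2
 A  0  0  0  0  0  0  1  2  2  2  2  3  3
 G  0  1  1  1  1  1  1  2  2  2  2  3  4
 G  0  1  1  1  2  2  2  2  2  2  2  3  4
 A  0  1  1  1  2  2  2  3  3  3  3  3  4
 G  0  1  1  1  2  2  2  3  3  3  3  3  4
 T  0  1  1  1  2  2  3  3  3  4  4  4  4
 G  0  1  1  1  2  2  3  3  3  4  4  4  5
 G  0  1  1  1  2  2  3  3  3  4  4  4  5
 C  0  1  2  2  2  3  3  3  4  4  4  4  5
dp[11][12] = 5. One LCS (by backtracking along matches): GGATG.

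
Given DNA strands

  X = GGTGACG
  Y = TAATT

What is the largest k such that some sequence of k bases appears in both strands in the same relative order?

Match T (X #3, Y #1); then A (X #5, Y #3) — 2 bases in the same relative order in both, and the DP table's final entry dp[7][5] is also 2, so no common subsequence is longer.

2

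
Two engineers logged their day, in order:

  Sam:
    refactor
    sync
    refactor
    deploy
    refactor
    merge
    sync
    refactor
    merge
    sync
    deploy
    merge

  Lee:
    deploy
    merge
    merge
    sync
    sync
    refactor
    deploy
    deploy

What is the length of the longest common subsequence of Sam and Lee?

Pick deploy (Sam #4, Lee #1) → merge (Sam #6, Lee #3) → sync (Sam #7, Lee #5) → refactor (Sam #8, Lee #6) → deploy (Sam #11, Lee #8); all 5 tasks appear in both, in order. The LCS DP gives dp[12][8] = 5, so this is optimal.

5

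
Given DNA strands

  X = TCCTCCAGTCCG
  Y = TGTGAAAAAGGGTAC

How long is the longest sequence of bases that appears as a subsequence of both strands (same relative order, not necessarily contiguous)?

Pick T [1,1], T [4,3], A [7,9], G [8,12], T [9,13], C [11,15]; all 6 bases appear in both, in order. The LCS DP gives dp[12][15] = 6, so this is optimal.

6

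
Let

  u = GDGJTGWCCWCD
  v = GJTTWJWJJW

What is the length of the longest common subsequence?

5

Let dp[i][j] be the LCS length of the first i characters of u and the first j characters of v. dp[i][j] = dp[i-1][j-1]+1 when the i-th and j-th characters match, else max(dp[i-1][j], dp[i][j-1]).
    ·  G  J  T  T  W  J  W  J  J  W
 ·  0  0  0  0  0  0  0  0  0  0  0
 G  0  1  1  1  1  1  1  1  1  1  1
 D  0  1  1  1  1  1  1  1  1  1  1
 G  0  1  1  1  1  1  1  1  1  1  1
 J  0  1  2  2  2  2  2  2  2  2  2
 T  0  1  2  3  3  3  3  3  3  3  3
 G  0  1  2  3  3  3  3  3  3  3  3
 W  0  1  2  3  3  4  4  4  4  4  4
 C  0  1  2  3  3  4  4  4  4  4  4
 C  0  1  2  3  3  4  4  4  4  4  4
 W  0  1  2  3  3  4  4  5  5  5  5
 C  0  1  2  3  3  4  4  5  5  5  5
 D  0  1  2  3  3  4  4  5  5  5  5
dp[12][10] = 5. One LCS (by backtracking along matches): GJTWW.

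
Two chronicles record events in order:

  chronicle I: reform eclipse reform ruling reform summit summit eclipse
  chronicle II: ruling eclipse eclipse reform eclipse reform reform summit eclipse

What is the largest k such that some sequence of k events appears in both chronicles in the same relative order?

6

Pick reform [1,4], eclipse [2,5], reform [3,6], reform [5,7], summit [7,8], eclipse [8,9]; all 6 events appear in both, in order. dp[8][9] = 6 confirms this is the maximum.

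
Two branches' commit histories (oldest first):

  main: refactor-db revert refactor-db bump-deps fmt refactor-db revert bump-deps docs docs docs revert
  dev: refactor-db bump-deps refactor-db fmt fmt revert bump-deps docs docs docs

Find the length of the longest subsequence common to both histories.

8

Taking refactor-db at main[1]=dev[1] → refactor-db at main[3]=dev[3] → fmt at main[5]=dev[5] → revert at main[7]=dev[6] → bump-deps at main[8]=dev[7] → docs at main[9]=dev[8] → docs at main[10]=dev[9] → docs at main[11]=dev[10] gives a common subsequence of length 8. Since dp[12][10] = 8, nothing longer is possible.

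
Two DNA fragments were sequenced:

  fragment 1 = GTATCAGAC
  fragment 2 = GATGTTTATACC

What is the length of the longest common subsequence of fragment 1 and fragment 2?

Let dp[i][j] be the LCS length of the first i bases of fragment 1 and the first j bases of fragment 2. dp[i][j] = dp[i-1][j-1]+1 when the i-th and j-th bases match, else max(dp[i-1][j], dp[i][j-1]).
    ·  G  A  T  G  T  T  T  A  T  A  C  C
 ·  0  0  0  0  0  0  0  0  0  0  0  0  0
 G  0  1  1  1  1  1  1  1  1  1  1  1  1
 T  0  1  1  2  2  2  2  2  2  2  2  2  2
 A  0  1  2  2  2  2  2  2  3  3  3  3  3
 T  0  1  2  3  3  3  3  3  3  4  4  4  4
 C  0  1  2  3  3  3  3  3  3  4  4  5  5
 A  0  1  2  3  3  3  3  3  4  4  5  5  5
 G  0  1  2  3  4  4  4  4  4  4  5  5  5
 A  0  1  2  3  4  4  4  4  5  5  5  5  5
 C  0  1  2  3  4  4  4  4  5  5  5  6  6
dp[9][12] = 6. One LCS (by backtracking along matches): GTATCC.

6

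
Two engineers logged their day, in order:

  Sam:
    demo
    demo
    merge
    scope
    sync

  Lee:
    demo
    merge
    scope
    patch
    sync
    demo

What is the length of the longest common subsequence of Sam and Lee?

4

Taking demo at Sam[2]=Lee[1] → merge at Sam[3]=Lee[2] → scope at Sam[4]=Lee[3] → sync at Sam[5]=Lee[5] gives a common subsequence of length 4. Since dp[5][6] = 4, nothing longer is possible.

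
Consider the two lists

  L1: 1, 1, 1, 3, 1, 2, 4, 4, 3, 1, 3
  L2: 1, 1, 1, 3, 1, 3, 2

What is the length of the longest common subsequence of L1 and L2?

One common subsequence of length 6: 1 (L1 #1, L2 #1) → 1 (L1 #2, L2 #2) → 1 (L1 #3, L2 #3) → 3 (L1 #4, L2 #4) → 1 (L1 #5, L2 #5) → 2 (L1 #6, L2 #7). dp[11][7] = 6 confirms this is the maximum.

6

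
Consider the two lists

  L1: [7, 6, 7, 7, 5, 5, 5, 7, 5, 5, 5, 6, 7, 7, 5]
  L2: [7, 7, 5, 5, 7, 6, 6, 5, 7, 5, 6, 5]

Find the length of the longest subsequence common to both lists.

Match 7 at L1[3]=L2[1] → 7 at L1[4]=L2[2] → 5 at L1[5]=L2[3] → 5 at L1[6]=L2[4] → 5 at L1[7]=L2[8] → 7 at L1[8]=L2[9] → 5 at L1[11]=L2[10] → 6 at L1[12]=L2[11] → 5 at L1[15]=L2[12] — 9 values in the same relative order in both, and the DP table's final entry dp[15][12] is also 9, so no common subsequence is longer.

9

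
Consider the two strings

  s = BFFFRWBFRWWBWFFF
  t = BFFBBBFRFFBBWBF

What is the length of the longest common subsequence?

9

Match B at s[1]=t[1]; then F at s[2]=t[2]; then F at s[3]=t[3]; then F at s[4]=t[7]; then R at s[5]=t[8]; then B at s[7]=t[12]; then W at s[11]=t[13]; then B at s[12]=t[14]; then F at s[16]=t[15] — 9 characters in the same relative order in both. Since dp[16][15] = 9, nothing longer is possible.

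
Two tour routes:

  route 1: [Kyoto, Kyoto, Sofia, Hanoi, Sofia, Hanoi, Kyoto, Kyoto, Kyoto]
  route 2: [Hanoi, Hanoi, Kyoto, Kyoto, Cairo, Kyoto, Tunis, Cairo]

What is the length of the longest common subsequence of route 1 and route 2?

Pick Hanoi (route 1 #4, route 2 #1), then Hanoi (route 1 #6, route 2 #2), then Kyoto (route 1 #7, route 2 #3), then Kyoto (route 1 #8, route 2 #4), then Kyoto (route 1 #9, route 2 #6); all 5 stops appear in both, in order. dp[9][8] = 5 confirms this is the maximum.

5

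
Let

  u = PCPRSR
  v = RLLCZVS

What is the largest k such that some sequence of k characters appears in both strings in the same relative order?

2

Pick C (u #2, v #4), then S (u #5, v #7); all 2 characters appear in both, in order. The LCS DP gives dp[6][7] = 2, so this is optimal.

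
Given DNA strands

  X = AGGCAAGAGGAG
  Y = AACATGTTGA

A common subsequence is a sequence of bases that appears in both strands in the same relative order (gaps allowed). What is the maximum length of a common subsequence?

Match A (X #1, Y #2); then C (X #4, Y #3); then A (X #5, Y #4); then G (X #7, Y #6); then G (X #10, Y #9); then A (X #11, Y #10) — 6 bases in the same relative order in both. The LCS DP gives dp[12][10] = 6, so this is optimal.

6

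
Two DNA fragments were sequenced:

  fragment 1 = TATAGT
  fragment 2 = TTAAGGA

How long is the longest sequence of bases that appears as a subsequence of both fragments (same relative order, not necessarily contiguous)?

4

Taking T at fragment 1[1]=fragment 2[2], then A at fragment 1[2]=fragment 2[3], then A at fragment 1[4]=fragment 2[4], then G at fragment 1[5]=fragment 2[6] gives a common subsequence of length 4, and the DP table's final entry dp[6][7] is also 4, so no common subsequence is longer.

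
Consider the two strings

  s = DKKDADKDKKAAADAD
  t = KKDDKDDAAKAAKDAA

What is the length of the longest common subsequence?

11

Taking K (s #2, t #1); then K (s #3, t #2); then D (s #4, t #3); then D (s #6, t #4); then K (s #7, t #5); then D (s #8, t #7); then K (s #10, t #10); then A (s #11, t #11); then A (s #12, t #12); then A (s #13, t #15); then A (s #15, t #16) gives a common subsequence of length 11. Since dp[16][16] = 11, nothing longer is possible.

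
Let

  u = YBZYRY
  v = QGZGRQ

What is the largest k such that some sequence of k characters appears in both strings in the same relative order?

2

Match Z (u #3, v #3); then R (u #5, v #5) — 2 characters in the same relative order in both, and the DP table's final entry dp[6][6] is also 2, so no common subsequence is longer.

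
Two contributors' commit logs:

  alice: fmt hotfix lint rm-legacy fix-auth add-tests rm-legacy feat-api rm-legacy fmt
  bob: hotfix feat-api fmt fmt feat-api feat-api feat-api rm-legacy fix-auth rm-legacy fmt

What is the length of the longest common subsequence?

Taking fmt at alice[1]=bob[4] → rm-legacy at alice[4]=bob[8] → fix-auth at alice[5]=bob[9] → rm-legacy at alice[9]=bob[10] → fmt at alice[10]=bob[11] gives a common subsequence of length 5. Since dp[10][11] = 5, nothing longer is possible.

5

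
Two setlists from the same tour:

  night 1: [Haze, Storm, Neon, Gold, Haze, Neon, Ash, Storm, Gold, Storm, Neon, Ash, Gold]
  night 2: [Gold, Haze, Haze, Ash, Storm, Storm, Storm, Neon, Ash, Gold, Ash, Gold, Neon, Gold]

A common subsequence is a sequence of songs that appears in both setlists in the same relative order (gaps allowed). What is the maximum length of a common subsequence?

Pick Haze at night 1[1]=night 2[3], Storm at night 1[2]=night 2[7], Neon at night 1[3]=night 2[8], Gold at night 1[4]=night 2[10], Ash at night 1[7]=night 2[11], Gold at night 1[9]=night 2[12], Neon at night 1[11]=night 2[13], Gold at night 1[13]=night 2[14]; all 8 songs appear in both, in order, and the DP table's final entry dp[13][14] is also 8, so no common subsequence is longer.

8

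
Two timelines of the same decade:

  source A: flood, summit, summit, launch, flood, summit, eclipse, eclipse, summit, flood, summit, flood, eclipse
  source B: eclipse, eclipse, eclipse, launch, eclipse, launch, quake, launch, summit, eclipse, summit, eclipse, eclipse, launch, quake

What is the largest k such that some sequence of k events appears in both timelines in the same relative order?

5

Taking launch [4,8], then summit [6,9], then eclipse [7,10], then eclipse [8,12], then eclipse [13,13] gives a common subsequence of length 5. Since dp[13][15] = 5, nothing longer is possible.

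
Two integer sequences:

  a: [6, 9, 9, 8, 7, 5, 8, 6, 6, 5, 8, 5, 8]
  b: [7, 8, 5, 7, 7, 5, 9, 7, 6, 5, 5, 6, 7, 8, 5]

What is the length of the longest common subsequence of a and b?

Match 8 (a #4, b #2); then 7 (a #5, b #5); then 5 (a #6, b #6); then 6 (a #8, b #9); then 6 (a #9, b #12); then 8 (a #11, b #14); then 5 (a #12, b #15) — 7 values in the same relative order in both, and the DP table's final entry dp[13][15] is also 7, so no common subsequence is longer.

7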